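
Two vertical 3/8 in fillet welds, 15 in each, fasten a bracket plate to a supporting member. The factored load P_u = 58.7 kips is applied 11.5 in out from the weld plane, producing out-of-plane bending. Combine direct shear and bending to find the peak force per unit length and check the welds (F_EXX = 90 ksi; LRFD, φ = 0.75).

f_max ≈ 9.21 kip/in; adequate

L_w = 2 × 15 = 30 in; section modulus (unit throat) S = 2 × L²/6 = 75 in².
Direct shear f_v = P/L_w = 58.7/30 = 1.957 kip/in.
Moment M = P × e = 58.7 × 11.5 = 675.05 kip·in; bending f_b = M/S = 9.001 kip/in.
f_max = √(f_v² + f_b²) = √(1.957² + 9.001²) = 9.211 kip/in.
φr_n = 0.75 × 0.6 × 90 × (0.707 × 0.375) = 10.74 kip/in → adequate.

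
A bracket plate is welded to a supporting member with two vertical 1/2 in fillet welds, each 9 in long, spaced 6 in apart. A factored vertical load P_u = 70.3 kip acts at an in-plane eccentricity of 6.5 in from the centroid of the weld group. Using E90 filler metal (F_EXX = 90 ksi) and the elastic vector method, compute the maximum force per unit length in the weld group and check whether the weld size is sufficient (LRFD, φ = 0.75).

f_max ≈ 11.4 kip/in; adequate

Total weld length L_w = 18 in. Treat welds as unit-width lines.
Polar moment about centroid: J = 2[d³/12 + d(b/2)²] = 2[9³/12 + 9×3²] = 283.5 in³.
Direct shear f_v = P/L_w = 70.3 / 18 = 3.906 kip/in (vertical).
Torsion M = P·e = 70.3 × 6.5 = 456.95 kip·in.
Critical point at (x, y) = (3, 4.5) from centroid. f_tx = M·y/J = 7.253 kip/in; f_ty = M·x/J = 4.835 kip/in.
Resultant f_max = √[f_tx² + (f_v + f_ty)²] = √[7.253² + (3.906 + 4.835)²] = 11.36 kip/in.
Capacity per unit length: φr_n = 0.75 × 0.6 × 90 × (0.707 × 0.5) = 14.32 kip/in.
11.36 ≤ 14.32 → adequate.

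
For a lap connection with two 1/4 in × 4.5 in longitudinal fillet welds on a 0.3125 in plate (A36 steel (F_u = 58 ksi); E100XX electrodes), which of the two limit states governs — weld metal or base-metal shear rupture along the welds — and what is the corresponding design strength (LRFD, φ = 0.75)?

φR_n ≈ 71.6 kip (weld metal governs)

E100XX → F_EXX = 100 ksi.
t_e = 0.707 × 0.25 = 0.1767 in; L = 9 in.
Weld metal: φR_n = 0.75 × 0.6 × 100 × 0.1767 × 9 = 71.58 kip.
Base metal (shear rupture): φR_n = 0.75 × 0.6 × 58 × 0.3125 × 9 = 73.41 kip.
Governing: weld metal.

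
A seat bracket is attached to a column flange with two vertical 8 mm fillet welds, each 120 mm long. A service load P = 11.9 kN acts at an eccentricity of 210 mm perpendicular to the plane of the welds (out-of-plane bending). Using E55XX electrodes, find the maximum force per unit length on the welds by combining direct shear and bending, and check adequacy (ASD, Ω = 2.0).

E55XX → F_EXX = 550 MPa.
L_w = 2 × 120 = 240 mm; section modulus (unit throat) S = 2 × L²/6 = 4800 mm².
Direct shear f_v = P/L_w = 11.9×10³/240 = 49.58 N/mm.
Moment M = P × e = 11.9×10³ × 210 = 2499000 N·mm; bending f_b = M/S = 520.6 N/mm.
f_max = √(f_v² + f_b²) = √(49.58² + 520.6²) = 523 N/mm.
r_n/Ω = (1/2.0) × 0.6 × 550 × (0.707 × 8) = 933.2 N/mm → adequate.

f_max ≈ 523 N/mm; adequate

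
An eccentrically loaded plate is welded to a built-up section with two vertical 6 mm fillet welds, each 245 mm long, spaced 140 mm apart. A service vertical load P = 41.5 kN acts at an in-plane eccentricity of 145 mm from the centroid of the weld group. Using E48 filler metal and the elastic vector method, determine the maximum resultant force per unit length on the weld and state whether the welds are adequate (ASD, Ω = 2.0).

E48XX → F_EXX = 480 MPa.
Total weld length L_w = 490 mm. Treat welds as unit-width lines.
Polar moment about centroid: J = 2[d³/12 + d(b/2)²] = 2[245³/12 + 245×70²] = 4852000 mm³.
Direct shear f_v = P/L_w = 41.5×10³ / 490 = 84.69 N/mm (vertical).
Torsion M = P·e = 41.5×10³ × 145 = 6017500 N·mm.
Critical point at (x, y) = (70, 122.5) from centroid. f_tx = M·y/J = 151.9 N/mm; f_ty = M·x/J = 86.81 N/mm.
Resultant f_max = √[f_tx² + (f_v + f_ty)²] = √[151.9² + (84.69 + 86.81)²] = 229.1 N/mm.
Capacity per unit length: r_n/Ω = (1/2.0) × 0.6 × 480 × (0.707 × 6) = 610.8 N/mm.
229.1 ≤ 610.8 → adequate.

f_max ≈ 229 N/mm; adequate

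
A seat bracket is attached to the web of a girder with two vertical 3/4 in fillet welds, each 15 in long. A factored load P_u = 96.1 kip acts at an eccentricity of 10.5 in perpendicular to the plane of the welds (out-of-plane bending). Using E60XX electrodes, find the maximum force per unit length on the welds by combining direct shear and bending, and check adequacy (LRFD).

E60XX → F_EXX = 60 ksi.
L_w = 2 × 15 = 30 in; section modulus (unit throat) S = 2 × L²/6 = 75 in².
Direct shear f_v = P/L_w = 96.1/30 = 3.203 kip/in.
Moment M = P × e = 96.1 × 10.5 = 1009 kip·in; bending f_b = M/S = 13.45 kip/in.
f_max = √(f_v² + f_b²) = √(3.203² + 13.45²) = 13.83 kip/in.
φr_n = 0.75 × 0.6 × 60 × (0.707 × 0.75) = 14.32 kip/in → adequate.

f_max ≈ 13.8 kip/in; adequate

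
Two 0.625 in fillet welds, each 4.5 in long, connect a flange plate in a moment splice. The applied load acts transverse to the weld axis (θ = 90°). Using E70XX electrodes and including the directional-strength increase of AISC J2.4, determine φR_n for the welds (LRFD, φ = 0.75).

φR_n ≈ 188 kips

E70XX → F_EXX = 70 ksi.
t_e = 0.707 × 0.625 = 0.4419 in; A_we = 0.4419 × 9 = 3.977 in².
Directional factor: 1.0 + 0.5 sin^1.5(90°) = 1.5.
F_nw = 0.6 × 70 × 1.5 = 63 ksi.
φR_n = 0.75 × 63 × 3.977 = 187.9 kips.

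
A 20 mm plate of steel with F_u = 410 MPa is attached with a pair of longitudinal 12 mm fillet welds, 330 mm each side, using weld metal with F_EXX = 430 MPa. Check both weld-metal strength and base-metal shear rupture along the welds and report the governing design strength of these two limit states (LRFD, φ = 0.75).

φR_n ≈ 1080 kN (weld metal governs)

t_e = 0.707 × 12 = 8.484 mm; L = 660 mm.
Weld metal: φR_n = 0.75 × 0.6 × 430 × 8.484 × 660 × 10⁻³ = 1083 kN.
Base metal (shear rupture): φR_n = 0.75 × 0.6 × 410 × 20 × 660 × 10⁻³ = 2435 kN.
Governing: weld metal.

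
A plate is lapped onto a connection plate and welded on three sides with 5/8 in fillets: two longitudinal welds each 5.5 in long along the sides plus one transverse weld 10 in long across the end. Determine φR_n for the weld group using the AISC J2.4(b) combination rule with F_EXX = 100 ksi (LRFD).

φR_n ≈ 484 kips

t_e = 0.707 × 0.625 = 0.4419 in.
R_nwl = 0.6 × 100 × 0.4419 × 11 = 291.6 kips (longitudinal, 2 welds).
R_nwt = 0.6 × 100 × 0.4419 × 10 = 265.1 kips (transverse, base value).
(i) R_nwl + R_nwt = 556.8 kips; (ii) 0.85 R_nwl + 1.5 R_nwt = 645.6 kips.
R_n = max = 645.6 kips [governs: (ii)]; φR_n = 484.2 kips.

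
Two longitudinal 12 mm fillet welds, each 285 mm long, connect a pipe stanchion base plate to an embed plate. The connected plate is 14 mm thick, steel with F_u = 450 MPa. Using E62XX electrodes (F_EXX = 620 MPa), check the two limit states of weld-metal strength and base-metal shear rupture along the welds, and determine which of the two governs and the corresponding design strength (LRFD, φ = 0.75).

φR_n ≈ 1350 kN (weld metal governs)

t_e = 0.707 × 12 = 8.484 mm; L = 570 mm.
Weld metal: φR_n = 0.75 × 0.6 × 620 × 8.484 × 570 × 10⁻³ = 1349 kN.
Base metal (shear rupture): φR_n = 0.75 × 0.6 × 450 × 14 × 570 × 10⁻³ = 1616 kN.
Governing: weld metal.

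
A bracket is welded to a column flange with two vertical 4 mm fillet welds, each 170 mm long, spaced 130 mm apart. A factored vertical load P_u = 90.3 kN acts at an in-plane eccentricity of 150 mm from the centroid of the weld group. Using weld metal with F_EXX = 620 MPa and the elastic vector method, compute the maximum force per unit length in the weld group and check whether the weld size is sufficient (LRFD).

f_max ≈ 831 N/mm; NOT adequate

Total weld length L_w = 340 mm. Treat welds as unit-width lines.
Polar moment about centroid: J = 2[d³/12 + d(b/2)²] = 2[170³/12 + 170×65²] = 2255000 mm³.
Direct shear f_v = P/L_w = 90.3×10³ / 340 = 265.6 N/mm (vertical).
Torsion M = P·e = 90.3×10³ × 150 = 13545000 N·mm.
Critical point at (x, y) = (65, 85) from centroid. f_tx = M·y/J = 510.5 N/mm; f_ty = M·x/J = 390.4 N/mm.
Resultant f_max = √[f_tx² + (f_v + f_ty)²] = √[510.5² + (265.6 + 390.4)²] = 831.2 N/mm.
Capacity per unit length: φr_n = 0.75 × 0.6 × 620 × (0.707 × 4) = 789 N/mm.
831.2 > 789 → NOT adequate.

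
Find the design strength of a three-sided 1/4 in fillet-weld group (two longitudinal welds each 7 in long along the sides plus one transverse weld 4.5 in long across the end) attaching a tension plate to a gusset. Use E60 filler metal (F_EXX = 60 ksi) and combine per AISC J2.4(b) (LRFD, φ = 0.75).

t_e = 0.707 × 0.25 = 0.1767 in.
R_nwl = 0.6 × 60 × 0.1767 × 14 = 89.08 kip (longitudinal, 2 welds).
R_nwt = 0.6 × 60 × 0.1767 × 4.5 = 28.63 kip (transverse, base value).
(i) R_nwl + R_nwt = 117.7 kip; (ii) 0.85 R_nwl + 1.5 R_nwt = 118.7 kip.
R_n = max = 118.7 kip [governs: (ii)]; φR_n = 89 kip.

φR_n ≈ 89 kip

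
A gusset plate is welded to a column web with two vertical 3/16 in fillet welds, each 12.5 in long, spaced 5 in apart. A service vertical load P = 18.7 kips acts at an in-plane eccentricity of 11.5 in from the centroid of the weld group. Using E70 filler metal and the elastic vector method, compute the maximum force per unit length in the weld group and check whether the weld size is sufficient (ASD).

f_max ≈ 3.36 kip/in; NOT adequate

E70XX → F_EXX = 70 ksi.
Total weld length L_w = 25 in. Treat welds as unit-width lines.
Polar moment about centroid: J = 2[d³/12 + d(b/2)²] = 2[12.5³/12 + 12.5×2.5²] = 481.8 in³.
Direct shear f_v = P/L_w = 18.7 / 25 = 0.748 kip/in (vertical).
Torsion M = P·e = 18.7 × 11.5 = 215.05 kip·in.
Critical point at (x, y) = (2.5, 6.25) from centroid. f_tx = M·y/J = 2.79 kip/in; f_ty = M·x/J = 1.116 kip/in.
Resultant f_max = √[f_tx² + (f_v + f_ty)²] = √[2.79² + (0.748 + 1.116)²] = 3.355 kip/in.
Capacity per unit length: r_n/Ω = (1/2.0) × 0.6 × 70 × (0.707 × 0.1875) = 2.784 kip/in.
3.355 > 2.784 → NOT adequate.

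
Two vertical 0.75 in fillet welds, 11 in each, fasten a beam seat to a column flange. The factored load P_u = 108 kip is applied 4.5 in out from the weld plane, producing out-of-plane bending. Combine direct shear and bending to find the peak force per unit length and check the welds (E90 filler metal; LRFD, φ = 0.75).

E90XX → F_EXX = 90 ksi.
L_w = 2 × 11 = 22 in; section modulus (unit throat) S = 2 × L²/6 = 40.33 in².
Direct shear f_v = P/L_w = 108/22 = 4.909 kip/in.
Moment M = P × e = 108 × 4.5 = 486 kip·in; bending f_b = M/S = 12.05 kip/in.
f_max = √(f_v² + f_b²) = √(4.909² + 12.05²) = 13.01 kip/in.
φr_n = 0.75 × 0.6 × 90 × (0.707 × 0.75) = 21.48 kip/in → adequate.

f_max ≈ 13 kip/in; adequate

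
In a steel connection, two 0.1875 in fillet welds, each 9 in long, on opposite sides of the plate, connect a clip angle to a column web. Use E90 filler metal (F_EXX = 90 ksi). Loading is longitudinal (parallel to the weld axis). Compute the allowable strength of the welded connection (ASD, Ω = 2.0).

Effective throat t_e = 0.707 × 0.1875 = 0.1326 in.
Total length L = 18 in; A_we = 0.1326 × 18 = 2.386 in².
F_nw = 0.6 F_EXX = 0.6 × 90 = 54 ksi.
R_n = 54 × 2.386 = 128.9 kips; R_n/Ω = 128.9/2.0 = 64.43 kips.

R_n/Ω ≈ 64.4 kips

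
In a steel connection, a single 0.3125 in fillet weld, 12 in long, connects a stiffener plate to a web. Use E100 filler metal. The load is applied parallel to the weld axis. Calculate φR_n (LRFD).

E100XX → F_EXX = 100 ksi.
Effective throat t_e = 0.707 × 0.3125 = 0.2209 in.
Total length L = 12 in; A_we = 0.2209 × 12 = 2.651 in².
F_nw = 0.6 F_EXX = 0.6 × 100 = 60 ksi.
φR_n = 0.75 × 60 × 2.651 = 119.3 kip.

φR_n ≈ 119 kip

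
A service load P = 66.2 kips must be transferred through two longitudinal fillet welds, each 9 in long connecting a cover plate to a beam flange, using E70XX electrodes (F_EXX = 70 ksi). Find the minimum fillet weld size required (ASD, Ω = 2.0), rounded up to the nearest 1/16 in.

Total weld length L = 18 in.
Required throat t_e = P × Ω / (0.6 F_EXX × L) = 66.2 × 2.0 / (0.6 × 70 × 18) = 0.1751 in.
Required leg w = t_e / 0.707 = 0.2477 in → use 1/4 in.

w = 1/4 in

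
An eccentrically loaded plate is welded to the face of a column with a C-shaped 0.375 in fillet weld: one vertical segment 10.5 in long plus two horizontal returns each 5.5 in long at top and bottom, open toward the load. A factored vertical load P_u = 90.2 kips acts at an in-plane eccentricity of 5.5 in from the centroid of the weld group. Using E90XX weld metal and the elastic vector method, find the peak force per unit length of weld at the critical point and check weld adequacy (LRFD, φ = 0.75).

E90XX → F_EXX = 90 ksi.
Total weld length L_w = 21.5 in. Treat welds as unit-width lines.
Centroid: x̄ = 2×5.5×2.75 / 21.5 = 1.407 in from the vertical weld.
Polar moment about centroid: J = I_x + I_y = [10.5³/12 + 2×5.5×5.25²] + [10.5×1.407² + 2(5.5³/12 + 5.5×1.343²)] = 468 in³.
Direct shear f_v = P/L_w = 90.2 / 21.5 = 4.195 kip/in (vertical).
Torsion M = P·e = 90.2 × 5.5 = 496.1 kip·in.
Critical point at (x, y) = (4.093, 5.25) from centroid. f_tx = M·y/J = 5.565 kip/in; f_ty = M·x/J = 4.339 kip/in.
Resultant f_max = √[f_tx² + (f_v + f_ty)²] = √[5.565² + (4.195 + 4.339)²] = 10.19 kip/in.
Capacity per unit length: φr_n = 0.75 × 0.6 × 90 × (0.707 × 0.375) = 10.74 kip/in.
10.19 ≤ 10.74 → adequate.

f_max ≈ 10.2 kip/in; adequate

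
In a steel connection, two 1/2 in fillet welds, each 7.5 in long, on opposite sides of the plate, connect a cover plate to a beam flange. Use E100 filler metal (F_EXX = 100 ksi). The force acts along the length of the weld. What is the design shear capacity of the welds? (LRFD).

Effective throat t_e = 0.707 × 0.5 = 0.3535 in.
Total length L = 15 in; A_we = 0.3535 × 15 = 5.302 in².
F_nw = 0.6 F_EXX = 0.6 × 100 = 60 ksi.
φR_n = 0.75 × 60 × 5.302 = 238.6 kip.

φR_n ≈ 239 kip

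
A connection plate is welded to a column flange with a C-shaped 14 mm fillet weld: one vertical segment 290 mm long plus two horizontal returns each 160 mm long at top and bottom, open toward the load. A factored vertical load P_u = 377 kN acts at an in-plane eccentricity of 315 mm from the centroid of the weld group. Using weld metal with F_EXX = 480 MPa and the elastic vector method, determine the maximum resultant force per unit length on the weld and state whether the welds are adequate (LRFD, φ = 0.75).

f_max ≈ 2570 N/mm; NOT adequate

Total weld length L_w = 610 mm. Treat welds as unit-width lines.
Centroid: x̄ = 2×160×80 / 610 = 41.97 mm from the vertical weld.
Polar moment about centroid: J = I_x + I_y = [290³/12 + 2×160×145²] + [290×41.97² + 2(160³/12 + 160×38.03²)] = 10420000 mm³.
Direct shear f_v = P/L_w = 377×10³ / 610 = 618 N/mm (vertical).
Torsion M = P·e = 377×10³ × 315 = 118760000 N·mm.
Critical point at (x, y) = (118, 145) from centroid. f_tx = M·y/J = 1653 N/mm; f_ty = M·x/J = 1346 N/mm.
Resultant f_max = √[f_tx² + (f_v + f_ty)²] = √[1653² + (618 + 1346)²] = 2567 N/mm.
Capacity per unit length: φr_n = 0.75 × 0.6 × 480 × (0.707 × 14) = 2138 N/mm.
2567 > 2138 → NOT adequate.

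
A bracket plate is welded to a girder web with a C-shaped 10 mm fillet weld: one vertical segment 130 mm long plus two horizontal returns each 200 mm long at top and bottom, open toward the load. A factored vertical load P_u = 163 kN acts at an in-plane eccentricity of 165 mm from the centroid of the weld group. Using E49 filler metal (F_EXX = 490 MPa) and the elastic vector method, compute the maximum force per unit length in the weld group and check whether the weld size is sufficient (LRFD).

Total weld length L_w = 530 mm. Treat welds as unit-width lines.
Centroid: x̄ = 2×200×100 / 530 = 75.47 mm from the vertical weld.
Polar moment about centroid: J = I_x + I_y = [130³/12 + 2×200×65²] + [130×75.47² + 2(200³/12 + 200×24.53²)] = 4188000 mm³.
Direct shear f_v = P/L_w = 163×10³ / 530 = 307.5 N/mm (vertical).
Torsion M = P·e = 163×10³ × 165 = 26895000 N·mm.
Critical point at (x, y) = (124.5, 65) from centroid. f_tx = M·y/J = 417.5 N/mm; f_ty = M·x/J = 799.8 N/mm.
Resultant f_max = √[f_tx² + (f_v + f_ty)²] = √[417.5² + (307.5 + 799.8)²] = 1183 N/mm.
Capacity per unit length: φr_n = 0.75 × 0.6 × 490 × (0.707 × 10) = 1559 N/mm.
1183 ≤ 1559 → adequate.

f_max ≈ 1180 N/mm; adequate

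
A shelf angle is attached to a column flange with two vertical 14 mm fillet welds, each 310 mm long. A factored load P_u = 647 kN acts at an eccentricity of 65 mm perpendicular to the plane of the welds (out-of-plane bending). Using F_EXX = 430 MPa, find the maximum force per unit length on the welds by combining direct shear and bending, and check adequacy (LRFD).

L_w = 2 × 310 = 620 mm; section modulus (unit throat) S = 2 × L²/6 = 32030 mm².
Direct shear f_v = P/L_w = 647×10³/620 = 1044 N/mm.
Moment M = P × e = 647×10³ × 65 = 42055000 N·mm; bending f_b = M/S = 1313 N/mm.
f_max = √(f_v² + f_b²) = √(1044² + 1313²) = 1677 N/mm.
φr_n = 0.75 × 0.6 × 430 × (0.707 × 14) = 1915 N/mm → adequate.

f_max ≈ 1680 N/mm; adequate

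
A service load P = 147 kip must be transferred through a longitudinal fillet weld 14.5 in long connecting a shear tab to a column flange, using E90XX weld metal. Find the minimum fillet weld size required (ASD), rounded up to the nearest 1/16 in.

w = 9/16 in

E90XX → F_EXX = 90 ksi.
Total weld length L = 14.5 in.
Required throat t_e = P × Ω / (0.6 F_EXX × L) = 147 × 2.0 / (0.6 × 90 × 14.5) = 0.3755 in.
Required leg w = t_e / 0.707 = 0.5311 in → use 9/16 in.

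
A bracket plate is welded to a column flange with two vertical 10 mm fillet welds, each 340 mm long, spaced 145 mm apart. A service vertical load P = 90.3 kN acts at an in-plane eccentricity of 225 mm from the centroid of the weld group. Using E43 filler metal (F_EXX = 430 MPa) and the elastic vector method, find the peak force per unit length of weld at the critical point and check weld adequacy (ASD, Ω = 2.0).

Total weld length L_w = 680 mm. Treat welds as unit-width lines.
Polar moment about centroid: J = 2[d³/12 + d(b/2)²] = 2[340³/12 + 340×72.5²] = 10120000 mm³.
Direct shear f_v = P/L_w = 90.3×10³ / 680 = 132.8 N/mm (vertical).
Torsion M = P·e = 90.3×10³ × 225 = 20318000 N·mm.
Critical point at (x, y) = (72.5, 170) from centroid. f_tx = M·y/J = 341.1 N/mm; f_ty = M·x/J = 145.5 N/mm.
Resultant f_max = √[f_tx² + (f_v + f_ty)²] = √[341.1² + (132.8 + 145.5)²] = 440.2 N/mm.
Capacity per unit length: r_n/Ω = (1/2.0) × 0.6 × 430 × (0.707 × 10) = 912 N/mm.
440.2 ≤ 912 → adequate.

f_max ≈ 440 N/mm; adequate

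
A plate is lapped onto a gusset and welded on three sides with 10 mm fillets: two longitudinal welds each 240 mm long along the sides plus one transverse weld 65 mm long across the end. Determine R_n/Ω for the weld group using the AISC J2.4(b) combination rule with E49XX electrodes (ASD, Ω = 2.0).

E49XX → F_EXX = 490 MPa.
t_e = 0.707 × 10 = 7.07 mm.
R_nwl = 0.6 × 490 × 7.07 × 480 × 10⁻³ = 997.7 kN (longitudinal, 2 welds).
R_nwt = 0.6 × 490 × 7.07 × 65 × 10⁻³ = 135.1 kN (transverse, base value).
(i) R_nwl + R_nwt = 1133 kN; (ii) 0.85 R_nwl + 1.5 R_nwt = 1051 kN.
R_n = max = 1133 kN [governs: (i)]; R_n/Ω = 566.4 kN.

R_n/Ω ≈ 566 kN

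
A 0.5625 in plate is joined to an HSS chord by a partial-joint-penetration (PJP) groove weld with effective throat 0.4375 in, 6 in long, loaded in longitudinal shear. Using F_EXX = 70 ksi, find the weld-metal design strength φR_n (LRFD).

Effective throat (given) t_e = 0.4375 in.
A_we = 0.4375 × 6 = 2.625 in².
F_nw = 0.6 F_EXX = 42 ksi.
φR_n = 0.75 × 42 × 2.625 = 82.69 kip.

φR_n ≈ 82.7 kip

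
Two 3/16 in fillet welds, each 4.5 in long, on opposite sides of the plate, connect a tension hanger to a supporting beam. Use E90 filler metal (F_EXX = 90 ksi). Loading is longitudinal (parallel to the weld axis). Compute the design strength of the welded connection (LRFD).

Effective throat t_e = 0.707 × 0.1875 = 0.1326 in.
Total length L = 9 in; A_we = 0.1326 × 9 = 1.193 in².
F_nw = 0.6 F_EXX = 0.6 × 90 = 54 ksi.
φR_n = 0.75 × 54 × 1.193 = 48.32 kip.

φR_n ≈ 48.3 kip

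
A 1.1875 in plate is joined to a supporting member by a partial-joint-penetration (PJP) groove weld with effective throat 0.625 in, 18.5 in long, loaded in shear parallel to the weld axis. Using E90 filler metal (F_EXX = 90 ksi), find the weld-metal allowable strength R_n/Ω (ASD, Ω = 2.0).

Effective throat (given) t_e = 0.625 in.
A_we = 0.625 × 18.5 = 11.56 in².
F_nw = 0.6 F_EXX = 54 ksi.
R_n/Ω = (54 × 11.56) / 2.0 = 312.2 kip.

R_n/Ω ≈ 312 kip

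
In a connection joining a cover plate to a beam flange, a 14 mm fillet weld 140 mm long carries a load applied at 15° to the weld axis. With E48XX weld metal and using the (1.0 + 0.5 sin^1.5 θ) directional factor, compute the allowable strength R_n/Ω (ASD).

E48XX → F_EXX = 480 MPa.
t_e = 0.707 × 14 = 9.898 mm; A_we = 9.898 × 140 = 1386 mm².
Directional factor: 1.0 + 0.5 sin^1.5(15°) = 1.066.
F_nw = 0.6 × 480 × 1.066 = 307 MPa.
R_n/Ω = (307 × 1386) / 2.0 × 10⁻³ = 212.7 kN.

R_n/Ω ≈ 213 kN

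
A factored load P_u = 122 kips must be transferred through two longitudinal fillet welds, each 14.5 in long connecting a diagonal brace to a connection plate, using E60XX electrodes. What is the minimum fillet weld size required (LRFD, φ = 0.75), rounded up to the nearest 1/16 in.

w = 1/4 in

E60XX → F_EXX = 60 ksi.
Total weld length L = 29 in.
Required throat t_e = P_u / (φ × 0.6 F_EXX × L) = 122 / (0.75 × 0.6 × 60 × 29) = 0.1558 in.
Required leg w = t_e / 0.707 = 0.2204 in → use 1/4 in.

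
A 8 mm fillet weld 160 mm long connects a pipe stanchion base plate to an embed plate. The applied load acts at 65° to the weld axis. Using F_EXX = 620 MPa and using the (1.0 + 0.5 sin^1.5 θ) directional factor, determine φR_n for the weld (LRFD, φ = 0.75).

φR_n ≈ 361 kN

t_e = 0.707 × 8 = 5.656 mm; A_we = 5.656 × 160 = 905 mm².
Directional factor: 1.0 + 0.5 sin^1.5(65°) = 1.431.
F_nw = 0.6 × 620 × 1.431 = 532.5 MPa.
φR_n = 0.75 × 532.5 × 905 × 10⁻³ = 361.4 kN.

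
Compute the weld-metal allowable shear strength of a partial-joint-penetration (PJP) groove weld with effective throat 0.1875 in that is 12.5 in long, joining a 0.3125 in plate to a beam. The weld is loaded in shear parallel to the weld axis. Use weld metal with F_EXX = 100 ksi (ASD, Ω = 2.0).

R_n/Ω ≈ 70.3 kip

Effective throat (given) t_e = 0.1875 in.
A_we = 0.1875 × 12.5 = 2.344 in².
F_nw = 0.6 F_EXX = 60 ksi.
R_n/Ω = (60 × 2.344) / 2.0 = 70.31 kip.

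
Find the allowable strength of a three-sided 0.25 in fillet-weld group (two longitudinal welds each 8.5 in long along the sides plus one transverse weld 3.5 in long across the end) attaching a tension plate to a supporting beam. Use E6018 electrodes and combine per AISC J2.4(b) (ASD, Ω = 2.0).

R_n/Ω ≈ 65.2 kips

E60XX → F_EXX = 60 ksi.
t_e = 0.707 × 0.25 = 0.1767 in.
R_nwl = 0.6 × 60 × 0.1767 × 17 = 108.2 kips (longitudinal, 2 welds).
R_nwt = 0.6 × 60 × 0.1767 × 3.5 = 22.27 kips (transverse, base value).
(i) R_nwl + R_nwt = 130.4 kips; (ii) 0.85 R_nwl + 1.5 R_nwt = 125.4 kips.
R_n = max = 130.4 kips [governs: (i)]; R_n/Ω = 65.22 kips.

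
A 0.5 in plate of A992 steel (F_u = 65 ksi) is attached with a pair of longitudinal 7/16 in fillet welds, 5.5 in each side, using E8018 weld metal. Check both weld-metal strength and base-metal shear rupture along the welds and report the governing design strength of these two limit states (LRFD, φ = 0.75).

φR_n ≈ 122 kip (weld metal governs)

E80XX → F_EXX = 80 ksi.
t_e = 0.707 × 0.4375 = 0.3093 in; L = 11 in.
Weld metal: φR_n = 0.75 × 0.6 × 80 × 0.3093 × 11 = 122.5 kip.
Base metal (shear rupture): φR_n = 0.75 × 0.6 × 65 × 0.5 × 11 = 160.9 kip.
Governing: weld metal.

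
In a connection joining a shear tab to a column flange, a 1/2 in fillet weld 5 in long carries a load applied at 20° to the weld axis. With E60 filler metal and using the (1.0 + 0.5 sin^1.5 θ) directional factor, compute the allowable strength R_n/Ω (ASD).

E60XX → F_EXX = 60 ksi.
t_e = 0.707 × 0.5 = 0.3535 in; A_we = 0.3535 × 5 = 1.767 in².
Directional factor: 1.0 + 0.5 sin^1.5(20°) = 1.1.
F_nw = 0.6 × 60 × 1.1 = 39.6 ksi.
R_n/Ω = (39.6 × 1.767) / 2.0 = 35 kips.

R_n/Ω ≈ 35 kips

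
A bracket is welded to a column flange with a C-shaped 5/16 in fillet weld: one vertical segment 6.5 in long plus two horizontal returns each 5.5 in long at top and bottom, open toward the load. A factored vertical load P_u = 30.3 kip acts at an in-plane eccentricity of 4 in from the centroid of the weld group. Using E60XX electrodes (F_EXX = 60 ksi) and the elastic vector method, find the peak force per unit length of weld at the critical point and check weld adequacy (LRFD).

Total weld length L_w = 17.5 in. Treat welds as unit-width lines.
Centroid: x̄ = 2×5.5×2.75 / 17.5 = 1.729 in from the vertical weld.
Polar moment about centroid: J = I_x + I_y = [6.5³/12 + 2×5.5×3.25²] + [6.5×1.729² + 2(5.5³/12 + 5.5×1.021²)] = 197.7 in³.
Direct shear f_v = P/L_w = 30.3 / 17.5 = 1.731 kip/in (vertical).
Torsion M = P·e = 30.3 × 4 = 121.2 kip·in.
Critical point at (x, y) = (3.771, 3.25) from centroid. f_tx = M·y/J = 1.992 kip/in; f_ty = M·x/J = 2.312 kip/in.
Resultant f_max = √[f_tx² + (f_v + f_ty)²] = √[1.992² + (1.731 + 2.312)²] = 4.508 kip/in.
Capacity per unit length: φr_n = 0.75 × 0.6 × 60 × (0.707 × 0.3125) = 5.965 kip/in.
4.508 ≤ 5.965 → adequate.

f_max ≈ 4.51 kip/in; adequate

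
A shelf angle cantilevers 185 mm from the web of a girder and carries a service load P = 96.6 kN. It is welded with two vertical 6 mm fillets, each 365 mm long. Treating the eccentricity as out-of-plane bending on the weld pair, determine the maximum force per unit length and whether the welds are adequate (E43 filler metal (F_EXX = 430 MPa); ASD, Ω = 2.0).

L_w = 2 × 365 = 730 mm; section modulus (unit throat) S = 2 × L²/6 = 44410 mm².
Direct shear f_v = P/L_w = 96.6×10³/730 = 132.3 N/mm.
Moment M = P × e = 96.6×10³ × 185 = 17871000 N·mm; bending f_b = M/S = 402.4 N/mm.
f_max = √(f_v² + f_b²) = √(132.3² + 402.4²) = 423.6 N/mm.
r_n/Ω = (1/2.0) × 0.6 × 430 × (0.707 × 6) = 547.2 N/mm → adequate.

f_max ≈ 424 N/mm; adequate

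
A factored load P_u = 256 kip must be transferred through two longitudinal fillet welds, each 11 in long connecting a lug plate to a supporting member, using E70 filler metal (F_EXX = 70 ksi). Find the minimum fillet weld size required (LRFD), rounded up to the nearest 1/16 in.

w = 9/16 in

Total weld length L = 22 in.
Required throat t_e = P_u / (φ × 0.6 F_EXX × L) = 256 / (0.75 × 0.6 × 70 × 22) = 0.3694 in.
Required leg w = t_e / 0.707 = 0.5225 in → use 9/16 in.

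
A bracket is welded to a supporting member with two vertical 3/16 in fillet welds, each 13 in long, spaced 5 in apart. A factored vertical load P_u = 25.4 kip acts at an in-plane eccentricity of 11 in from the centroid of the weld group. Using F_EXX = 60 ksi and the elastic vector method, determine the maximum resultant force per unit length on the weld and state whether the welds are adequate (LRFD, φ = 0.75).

Total weld length L_w = 26 in. Treat welds as unit-width lines.
Polar moment about centroid: J = 2[d³/12 + d(b/2)²] = 2[13³/12 + 13×2.5²] = 528.7 in³.
Direct shear f_v = P/L_w = 25.4 / 26 = 0.9769 kip/in (vertical).
Torsion M = P·e = 25.4 × 11 = 279.4 kip·in.
Critical point at (x, y) = (2.5, 6.5) from centroid. f_tx = M·y/J = 3.435 kip/in; f_ty = M·x/J = 1.321 kip/in.
Resultant f_max = √[f_tx² + (f_v + f_ty)²] = √[3.435² + (0.9769 + 1.321)²] = 4.133 kip/in.
Capacity per unit length: φr_n = 0.75 × 0.6 × 60 × (0.707 × 0.1875) = 3.579 kip/in.
4.133 > 3.579 → NOT adequate.

f_max ≈ 4.13 kip/in; NOT adequate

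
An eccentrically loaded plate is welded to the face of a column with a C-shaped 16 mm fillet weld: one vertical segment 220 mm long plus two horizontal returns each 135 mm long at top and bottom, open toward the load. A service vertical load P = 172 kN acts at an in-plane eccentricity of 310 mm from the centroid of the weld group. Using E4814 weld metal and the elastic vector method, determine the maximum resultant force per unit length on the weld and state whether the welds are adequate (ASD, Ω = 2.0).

f_max ≈ 1790 N/mm; NOT adequate

E48XX → F_EXX = 480 MPa.
Total weld length L_w = 490 mm. Treat welds as unit-width lines.
Centroid: x̄ = 2×135×67.5 / 490 = 37.19 mm from the vertical weld.
Polar moment about centroid: J = I_x + I_y = [220³/12 + 2×135×110²] + [220×37.19² + 2(135³/12 + 135×30.31²)] = 5117000 mm³.
Direct shear f_v = P/L_w = 172×10³ / 490 = 351 N/mm (vertical).
Torsion M = P·e = 172×10³ × 310 = 53320000 N·mm.
Critical point at (x, y) = (97.81, 110) from centroid. f_tx = M·y/J = 1146 N/mm; f_ty = M·x/J = 1019 N/mm.
Resultant f_max = √[f_tx² + (f_v + f_ty)²] = √[1146² + (351 + 1019)²] = 1786 N/mm.
Capacity per unit length: r_n/Ω = (1/2.0) × 0.6 × 480 × (0.707 × 16) = 1629 N/mm.
1786 > 1629 → NOT adequate.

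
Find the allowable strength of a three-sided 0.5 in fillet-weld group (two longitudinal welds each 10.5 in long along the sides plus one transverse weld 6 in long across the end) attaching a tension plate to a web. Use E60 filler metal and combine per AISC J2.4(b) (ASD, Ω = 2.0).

E60XX → F_EXX = 60 ksi.
t_e = 0.707 × 0.5 = 0.3535 in.
R_nwl = 0.6 × 60 × 0.3535 × 21 = 267.2 kips (longitudinal, 2 welds).
R_nwt = 0.6 × 60 × 0.3535 × 6 = 76.36 kips (transverse, base value).
(i) R_nwl + R_nwt = 343.6 kips; (ii) 0.85 R_nwl + 1.5 R_nwt = 341.7 kips.
R_n = max = 343.6 kips [governs: (i)]; R_n/Ω = 171.8 kips.

R_n/Ω ≈ 172 kips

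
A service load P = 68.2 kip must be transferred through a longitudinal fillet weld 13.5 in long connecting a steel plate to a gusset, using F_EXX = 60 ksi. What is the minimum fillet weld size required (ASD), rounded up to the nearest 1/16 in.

w = 7/16 in

Total weld length L = 13.5 in.
Required throat t_e = P × Ω / (0.6 F_EXX × L) = 68.2 × 2.0 / (0.6 × 60 × 13.5) = 0.2807 in.
Required leg w = t_e / 0.707 = 0.397 in → use 7/16 in.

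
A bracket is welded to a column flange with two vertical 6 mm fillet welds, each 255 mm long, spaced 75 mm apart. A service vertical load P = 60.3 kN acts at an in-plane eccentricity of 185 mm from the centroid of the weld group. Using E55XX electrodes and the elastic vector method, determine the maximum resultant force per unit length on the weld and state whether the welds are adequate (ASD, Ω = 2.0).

f_max ≈ 473 N/mm; adequate

E55XX → F_EXX = 550 MPa.
Total weld length L_w = 510 mm. Treat welds as unit-width lines.
Polar moment about centroid: J = 2[d³/12 + d(b/2)²] = 2[255³/12 + 255×37.5²] = 3481000 mm³.
Direct shear f_v = P/L_w = 60.3×10³ / 510 = 118.2 N/mm (vertical).
Torsion M = P·e = 60.3×10³ × 185 = 11156000 N·mm.
Critical point at (x, y) = (37.5, 127.5) from centroid. f_tx = M·y/J = 408.6 N/mm; f_ty = M·x/J = 120.2 N/mm.
Resultant f_max = √[f_tx² + (f_v + f_ty)²] = √[408.6² + (118.2 + 120.2)²] = 473.1 N/mm.
Capacity per unit length: r_n/Ω = (1/2.0) × 0.6 × 550 × (0.707 × 6) = 699.9 N/mm.
473.1 ≤ 699.9 → adequate.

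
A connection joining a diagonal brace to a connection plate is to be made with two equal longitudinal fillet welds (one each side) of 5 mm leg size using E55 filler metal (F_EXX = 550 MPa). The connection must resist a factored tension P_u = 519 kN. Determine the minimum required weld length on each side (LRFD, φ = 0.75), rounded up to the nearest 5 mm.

Throat t_e = 0.707 × 5 = 3.535 mm.
φr_n = 0.75 × 0.6 × 550 × 3.535 × 10⁻³ = 0.8749 kN/mm.
L_req = P_u / φr_n = 519 / 0.8749 = 593.2 mm total.
Per side: 593.2 / 2 = 296.6 mm.
Round up → use L = 300 mm on each side.

L = 300 mm on each side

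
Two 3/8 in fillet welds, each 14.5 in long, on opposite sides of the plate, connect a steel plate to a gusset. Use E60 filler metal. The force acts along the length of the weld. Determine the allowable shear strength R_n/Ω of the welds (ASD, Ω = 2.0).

R_n/Ω ≈ 138 kip

E60XX → F_EXX = 60 ksi.
Effective throat t_e = 0.707 × 0.375 = 0.2651 in.
Total length L = 29 in; A_we = 0.2651 × 29 = 7.689 in².
F_nw = 0.6 F_EXX = 0.6 × 60 = 36 ksi.
R_n = 36 × 7.689 = 276.8 kip; R_n/Ω = 276.8/2.0 = 138.4 kip.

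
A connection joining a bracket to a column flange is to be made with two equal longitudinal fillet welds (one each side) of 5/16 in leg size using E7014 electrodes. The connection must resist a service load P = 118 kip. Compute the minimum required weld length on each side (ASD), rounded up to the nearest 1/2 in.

E70XX → F_EXX = 70 ksi.
Throat t_e = 0.707 × 0.3125 = 0.2209 in.
r_n/Ω = (0.6 × 70 × 0.2209) / 2.0 = 4.64 kip/in.
L_req = P / (r_n/Ω) = 118 / 4.64 = 25.43 in total.
Per side: 25.43 / 2 = 12.72 in.
Round up → use L = 13 in on each side.

L = 13 in on each side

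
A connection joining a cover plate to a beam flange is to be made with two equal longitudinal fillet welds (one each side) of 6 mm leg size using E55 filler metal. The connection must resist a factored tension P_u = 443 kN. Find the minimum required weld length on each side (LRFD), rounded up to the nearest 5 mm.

E55XX → F_EXX = 550 MPa.
Throat t_e = 0.707 × 6 = 4.242 mm.
φr_n = 0.75 × 0.6 × 550 × 4.242 × 10⁻³ = 1.05 kN/mm.
L_req = P_u / φr_n = 443 / 1.05 = 421.9 mm total.
Per side: 421.9 / 2 = 211 mm.
Round up → use L = 215 mm on each side.

L = 215 mm on each side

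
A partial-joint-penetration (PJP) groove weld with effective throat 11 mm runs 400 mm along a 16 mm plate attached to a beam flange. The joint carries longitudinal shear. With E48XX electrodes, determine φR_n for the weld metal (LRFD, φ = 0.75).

φR_n ≈ 950 kN

E48XX → F_EXX = 480 MPa.
Effective throat (given) t_e = 11 mm.
A_we = 11 × 400 = 4400 mm².
F_nw = 0.6 F_EXX = 288 MPa.
φR_n = 0.75 × 288 × 4400 × 10⁻³ = 950.4 kN.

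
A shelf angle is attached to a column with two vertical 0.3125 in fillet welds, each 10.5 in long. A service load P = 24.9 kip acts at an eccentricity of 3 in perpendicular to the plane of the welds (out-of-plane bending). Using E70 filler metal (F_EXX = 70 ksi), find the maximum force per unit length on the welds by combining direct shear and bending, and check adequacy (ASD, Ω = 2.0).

L_w = 2 × 10.5 = 21 in; section modulus (unit throat) S = 2 × L²/6 = 36.75 in².
Direct shear f_v = P/L_w = 24.9/21 = 1.186 kip/in.
Moment M = P × e = 24.9 × 3 = 74.7 kip·in; bending f_b = M/S = 2.033 kip/in.
f_max = √(f_v² + f_b²) = √(1.186² + 2.033²) = 2.353 kip/in.
r_n/Ω = (1/2.0) × 0.6 × 70 × (0.707 × 0.3125) = 4.64 kip/in → adequate.

f_max ≈ 2.35 kip/in; adequate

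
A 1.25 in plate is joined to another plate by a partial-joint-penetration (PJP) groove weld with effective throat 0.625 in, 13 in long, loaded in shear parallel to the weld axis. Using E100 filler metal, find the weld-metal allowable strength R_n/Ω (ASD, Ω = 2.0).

R_n/Ω ≈ 244 kip

E100XX → F_EXX = 100 ksi.
Effective throat (given) t_e = 0.625 in.
A_we = 0.625 × 13 = 8.125 in².
F_nw = 0.6 F_EXX = 60 ksi.
R_n/Ω = (60 × 8.125) / 2.0 = 243.8 kip.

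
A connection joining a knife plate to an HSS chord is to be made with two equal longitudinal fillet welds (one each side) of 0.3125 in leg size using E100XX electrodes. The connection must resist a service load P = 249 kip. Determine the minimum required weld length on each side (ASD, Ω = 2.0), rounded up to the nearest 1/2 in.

L = 19 in on each side

E100XX → F_EXX = 100 ksi.
Throat t_e = 0.707 × 0.3125 = 0.2209 in.
r_n/Ω = (0.6 × 100 × 0.2209) / 2.0 = 6.628 kip/in.
L_req = P / (r_n/Ω) = 249 / 6.628 = 37.57 in total.
Per side: 37.57 / 2 = 18.78 in.
Round up → use L = 19 in on each side.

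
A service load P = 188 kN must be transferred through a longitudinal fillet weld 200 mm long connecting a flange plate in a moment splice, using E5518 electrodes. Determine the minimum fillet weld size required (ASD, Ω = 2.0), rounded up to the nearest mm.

E55XX → F_EXX = 550 MPa.
Total weld length L = 200 mm.
Required throat t_e = P × Ω / (0.6 F_EXX × L) = 188 × 2.0 / (0.6 × 550 × 200 × 10⁻³) = 5.697 mm.
Required leg w = t_e / 0.707 = 8.058 mm → use 9 mm.

w = 9 mm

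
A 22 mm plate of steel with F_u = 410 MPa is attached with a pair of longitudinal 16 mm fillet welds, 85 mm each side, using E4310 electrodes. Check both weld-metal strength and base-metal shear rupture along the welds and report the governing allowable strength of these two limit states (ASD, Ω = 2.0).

R_n/Ω ≈ 248 kN (weld metal governs)

E43XX → F_EXX = 430 MPa.
t_e = 0.707 × 16 = 11.31 mm; L = 170 mm.
Weld metal: R_n/Ω = (1/2.0) × 0.6 × 430 × 11.31 × 170 × 10⁻³ = 248.1 kN.
Base metal (shear rupture): R_n/Ω = (1/2.0) × 0.6 × 410 × 22 × 170 × 10⁻³ = 460 kN.
Governing: weld metal.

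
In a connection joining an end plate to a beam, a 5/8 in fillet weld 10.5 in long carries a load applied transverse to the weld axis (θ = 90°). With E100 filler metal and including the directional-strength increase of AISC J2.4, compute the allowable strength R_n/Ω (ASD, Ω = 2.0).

E100XX → F_EXX = 100 ksi.
t_e = 0.707 × 0.625 = 0.4419 in; A_we = 0.4419 × 10.5 = 4.64 in².
Directional factor: 1.0 + 0.5 sin^1.5(90°) = 1.5.
F_nw = 0.6 × 100 × 1.5 = 90 ksi.
R_n/Ω = (90 × 4.64) / 2.0 = 208.8 kip.

R_n/Ω ≈ 209 kip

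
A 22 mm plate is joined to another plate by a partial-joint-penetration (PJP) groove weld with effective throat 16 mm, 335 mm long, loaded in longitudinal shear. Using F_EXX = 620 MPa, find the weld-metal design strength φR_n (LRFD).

φR_n ≈ 1500 kN

Effective throat (given) t_e = 16 mm.
A_we = 16 × 335 = 5360 mm².
F_nw = 0.6 F_EXX = 372 MPa.
φR_n = 0.75 × 372 × 5360 × 10⁻³ = 1495 kN.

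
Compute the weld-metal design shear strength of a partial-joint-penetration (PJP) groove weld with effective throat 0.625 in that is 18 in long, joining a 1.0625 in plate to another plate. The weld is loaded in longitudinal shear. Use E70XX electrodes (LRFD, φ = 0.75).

φR_n ≈ 354 kips

E70XX → F_EXX = 70 ksi.
Effective throat (given) t_e = 0.625 in.
A_we = 0.625 × 18 = 11.25 in².
F_nw = 0.6 F_EXX = 42 ksi.
φR_n = 0.75 × 42 × 11.25 = 354.4 kips.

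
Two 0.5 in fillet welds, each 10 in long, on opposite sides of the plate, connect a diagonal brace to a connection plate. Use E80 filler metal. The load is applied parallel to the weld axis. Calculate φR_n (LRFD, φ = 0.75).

E80XX → F_EXX = 80 ksi.
Effective throat t_e = 0.707 × 0.5 = 0.3535 in.
Total length L = 20 in; A_we = 0.3535 × 20 = 7.07 in².
F_nw = 0.6 F_EXX = 0.6 × 80 = 48 ksi.
φR_n = 0.75 × 48 × 7.07 = 254.5 kip.

φR_n ≈ 255 kip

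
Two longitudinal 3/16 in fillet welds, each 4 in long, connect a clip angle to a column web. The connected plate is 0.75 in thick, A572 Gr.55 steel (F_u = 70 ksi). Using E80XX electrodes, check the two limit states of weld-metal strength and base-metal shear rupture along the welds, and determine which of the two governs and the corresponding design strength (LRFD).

φR_n ≈ 38.2 kips (weld metal governs)

E80XX → F_EXX = 80 ksi.
t_e = 0.707 × 0.1875 = 0.1326 in; L = 8 in.
Weld metal: φR_n = 0.75 × 0.6 × 80 × 0.1326 × 8 = 38.18 kips.
Base metal (shear rupture): φR_n = 0.75 × 0.6 × 70 × 0.75 × 8 = 189 kips.
Governing: weld metal.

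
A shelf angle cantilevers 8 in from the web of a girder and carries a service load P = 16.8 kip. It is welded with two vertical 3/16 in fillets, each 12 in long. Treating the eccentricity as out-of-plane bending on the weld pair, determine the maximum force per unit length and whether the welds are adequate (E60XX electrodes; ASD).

f_max ≈ 2.89 kip/in; NOT adequate

E60XX → F_EXX = 60 ksi.
L_w = 2 × 12 = 24 in; section modulus (unit throat) S = 2 × L²/6 = 48 in².
Direct shear f_v = P/L_w = 16.8/24 = 0.7 kip/in.
Moment M = P × e = 16.8 × 8 = 134.4 kip·in; bending f_b = M/S = 2.8 kip/in.
f_max = √(f_v² + f_b²) = √(0.7² + 2.8²) = 2.886 kip/in.
r_n/Ω = (1/2.0) × 0.6 × 60 × (0.707 × 0.1875) = 2.386 kip/in → NOT adequate.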